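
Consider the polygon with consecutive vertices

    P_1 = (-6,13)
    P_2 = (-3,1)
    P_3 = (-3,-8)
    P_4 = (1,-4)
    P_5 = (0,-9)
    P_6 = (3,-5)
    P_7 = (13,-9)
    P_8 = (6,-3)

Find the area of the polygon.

P_1→P_2: (-6)(1) − (-3)(13) = 33
P_2→P_3: (-3)(-8) − (-3)(1) = 27
P_3→P_4: (-3)(-4) − (1)(-8) = 20
P_4→P_5: (1)(-9) − (0)(-4) = -9
P_5→P_6: (0)(-5) − (3)(-9) = 27
P_6→P_7: (3)(-9) − (13)(-5) = 38
P_7→P_8: (13)(-3) − (6)(-9) = 15
P_8→P_1: (6)(13) − (-6)(-3) = 60
Σ = 211
Area = |Σ|/2 = 105.5.

105.5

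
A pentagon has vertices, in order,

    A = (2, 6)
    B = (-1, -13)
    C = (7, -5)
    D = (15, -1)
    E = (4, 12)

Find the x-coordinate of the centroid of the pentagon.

Apply the surveyor's formula. First the cross-terms c_i = x_i·y_{i+1} − x_{i+1}·y_i:
  -20, 96, 68, 184, 0  ⇒  2A = 328, A = 164.
Then Σ (x_i + x_{i+1})·c_i = 5548, so x̄ = 5548 / (6·164) = 1387/246.

1387/246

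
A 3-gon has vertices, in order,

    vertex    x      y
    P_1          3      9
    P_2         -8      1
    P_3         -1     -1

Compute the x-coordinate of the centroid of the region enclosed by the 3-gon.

Apply the surveyor's formula. First the cross-terms c_i = x_i·y_{i+1} − x_{i+1}·y_i:
  75, 9, -6  ⇒  2A = 78, A = 39.
Then Σ (x_i + x_{i+1})·c_i = -468, so x̄ = -468 / (6·39) = -2.

-2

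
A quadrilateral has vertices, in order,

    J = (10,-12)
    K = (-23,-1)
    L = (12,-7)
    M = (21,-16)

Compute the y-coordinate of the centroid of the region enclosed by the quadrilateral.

Apply the shoelace formula. First the cross-terms c_i = x_i·y_{i+1} − x_{i+1}·y_i:
  -286, 173, -45, -92  ⇒  2A = -250, A = -125.
Then Σ (y_i + y_{i+1})·c_i = 5945, so ȳ = 5945 / (6·(-125)) = -1189/150.

-1189/150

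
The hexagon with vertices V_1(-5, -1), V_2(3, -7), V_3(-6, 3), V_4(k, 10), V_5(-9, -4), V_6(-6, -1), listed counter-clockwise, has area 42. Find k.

Write out the shoelace sum; only the two edges meeting at V_4 involve k:
2·Area = [((-6)·10 − k·3) + (k·(-4) − (-9)·10)] + -9
       = -7·k + 21 = 84
⇒ k = -9.

-9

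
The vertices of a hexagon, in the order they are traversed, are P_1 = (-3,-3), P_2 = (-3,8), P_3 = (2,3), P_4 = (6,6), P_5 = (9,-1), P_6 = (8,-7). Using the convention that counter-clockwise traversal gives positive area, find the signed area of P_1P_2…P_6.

-112

Apply the shoelace (surveyor's) formula: 2A = Σ (x_i·y_{i+1} − x_{i+1}·y_i), indices taken mod 6.
Cross-terms: -33, -25, -6, -60, -55, -45  ⇒  Σ = -224
Signed area = Σ/2 = -112 (negative ⇒ clockwise traversal).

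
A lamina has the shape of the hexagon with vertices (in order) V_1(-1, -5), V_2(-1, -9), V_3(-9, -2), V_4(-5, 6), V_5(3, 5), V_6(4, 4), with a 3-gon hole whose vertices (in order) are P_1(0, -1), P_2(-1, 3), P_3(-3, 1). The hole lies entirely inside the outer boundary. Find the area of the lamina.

98

Outer boundary:
Cross-terms: 4, -79, -64, -43, -8, -16  ⇒  Σ = -206
Area = |Σ|/2 = 103.
Hole:
P_1→P_2: (0)(3) − (-1)(-1) = -1
P_2→P_3: (-1)(1) − (-3)(3) = 8
P_3→P_1: (-3)(-1) − (0)(1) = 3
Σ = 10
Area = |Σ|/2 = 5.
Net area = 103 − 5 = 98.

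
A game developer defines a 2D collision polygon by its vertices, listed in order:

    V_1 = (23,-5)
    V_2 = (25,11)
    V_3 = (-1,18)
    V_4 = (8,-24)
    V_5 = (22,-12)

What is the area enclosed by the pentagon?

Σ = (378) + (461) + (-120) + (432) + (166) = 1317
Area = |Σ|/2 = 658.5.

658.5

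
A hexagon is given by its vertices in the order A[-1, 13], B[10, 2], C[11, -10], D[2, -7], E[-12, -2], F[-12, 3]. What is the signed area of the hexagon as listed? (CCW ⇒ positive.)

-306

Σ = (-132) + (-122) + (-57) + (-88) + (-60) + (-153) = -612
Signed area = Σ/2 = -306 (negative ⇒ clockwise traversal).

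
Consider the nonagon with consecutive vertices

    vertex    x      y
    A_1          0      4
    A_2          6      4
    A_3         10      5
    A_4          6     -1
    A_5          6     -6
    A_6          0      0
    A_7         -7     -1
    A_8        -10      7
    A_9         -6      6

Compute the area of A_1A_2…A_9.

102.5

A_1→A_2: (0)(4) − (6)(4) = -24
A_2→A_3: (6)(5) − (10)(4) = -10
A_3→A_4: (10)(-1) − (6)(5) = -40
A_4→A_5: (6)(-6) − (6)(-1) = -30
A_5→A_6: (6)(0) − (0)(-6) = 0
A_6→A_7: (0)(-1) − (-7)(0) = 0
A_7→A_8: (-7)(7) − (-10)(-1) = -59
A_8→A_9: (-10)(6) − (-6)(7) = -18
A_9→A_1: (-6)(4) − (0)(6) = -24
Σ = -205
Area = |Σ|/2 = 102.5.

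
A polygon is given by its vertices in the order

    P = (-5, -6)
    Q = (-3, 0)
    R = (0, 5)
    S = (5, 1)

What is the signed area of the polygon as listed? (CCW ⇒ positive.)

-41.5

Cross-terms: -18, -15, -25, -25  ⇒  Σ = -83
Signed area = Σ/2 = -41.5 (negative ⇒ clockwise traversal).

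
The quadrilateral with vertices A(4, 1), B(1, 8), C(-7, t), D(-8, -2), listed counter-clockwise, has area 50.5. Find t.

The doubled signed area Σ (x_i y_{i+1} − x_{i+1} y_i) is linear in t.
With t=0 it equals 101; the coefficient of t is 9 (from the two edges through C).
So 9·t + 101 = 2·50.5 = 101 ⇒ t = 0.

0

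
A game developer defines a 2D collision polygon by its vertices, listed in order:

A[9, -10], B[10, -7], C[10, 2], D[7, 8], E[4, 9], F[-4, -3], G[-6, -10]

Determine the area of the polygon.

210

Cross-terms: 37, 90, 66, 31, 24, 22, 150  ⇒  Σ = 420
Area = |Σ|/2 = 210.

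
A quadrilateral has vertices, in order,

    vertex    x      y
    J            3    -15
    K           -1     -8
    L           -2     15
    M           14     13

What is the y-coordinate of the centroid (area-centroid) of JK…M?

362/111

Apply the surveyor's formula. First the cross-terms c_i = x_i·y_{i+1} − x_{i+1}·y_i:
  -39, -31, -236, -249  ⇒  2A = -555, A = -277.5.
Then Σ (y_i + y_{i+1})·c_i = -5430, so ȳ = -5430 / (6·(-277.5)) = 362/111.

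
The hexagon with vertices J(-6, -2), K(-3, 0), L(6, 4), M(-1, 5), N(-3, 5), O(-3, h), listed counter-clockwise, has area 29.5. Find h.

Write out the shoelace sum; only the two edges meeting at O involve h:
2·Area = [((-3)·h − (-3)·5) + ((-3)·(-2) − (-6)·h)] + 26
       = 3·h + 47 = 59
⇒ h = 4.

4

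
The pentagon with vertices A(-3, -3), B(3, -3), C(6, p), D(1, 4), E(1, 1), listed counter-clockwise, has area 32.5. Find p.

Write out the shoelace sum; only the two edges meeting at C involve p:
2·Area = [(3·p − 6·(-3)) + (6·4 − 1·p)] + 15
       = 2·p + 57 = 65
⇒ p = 4.

4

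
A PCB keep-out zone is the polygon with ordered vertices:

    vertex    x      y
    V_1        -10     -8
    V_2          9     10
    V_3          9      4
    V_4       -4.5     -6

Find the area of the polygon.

Apply the shoelace (surveyor's) formula: 2A = Σ (x_i·y_{i+1} − x_{i+1}·y_i), indices taken mod 4.
Σ = (-28) + (-54) + (-36) + (-24) = -142
Area = |Σ|/2 = 71.

71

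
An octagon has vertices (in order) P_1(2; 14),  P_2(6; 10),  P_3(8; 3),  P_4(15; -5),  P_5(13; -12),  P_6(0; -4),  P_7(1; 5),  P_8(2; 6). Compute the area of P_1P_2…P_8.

181

Apply the surveyor's formula: 2A = Σ (x_i·y_{i+1} − x_{i+1}·y_i), indices taken mod 8.
Cross-terms: -64, -62, -85, -115, -52, 4, -4, 16  ⇒  Σ = -362
Area = |Σ|/2 = 181.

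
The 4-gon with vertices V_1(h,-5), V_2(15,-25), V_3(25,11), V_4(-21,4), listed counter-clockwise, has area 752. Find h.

The doubled signed area Σ (x_i y_{i+1} − x_{i+1} y_i) is linear in h.
With h=0 it equals 1301; the coefficient of h is -29 (from the two edges through V_1).
So -29·h + 1301 = 2·752 = 1504 ⇒ h = -7.

-7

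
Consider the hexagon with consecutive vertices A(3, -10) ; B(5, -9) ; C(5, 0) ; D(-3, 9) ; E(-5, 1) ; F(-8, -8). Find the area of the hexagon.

Σ = (23) + (45) + (45) + (42) + (48) + (104) = 307
Area = |Σ|/2 = 153.5.

153.5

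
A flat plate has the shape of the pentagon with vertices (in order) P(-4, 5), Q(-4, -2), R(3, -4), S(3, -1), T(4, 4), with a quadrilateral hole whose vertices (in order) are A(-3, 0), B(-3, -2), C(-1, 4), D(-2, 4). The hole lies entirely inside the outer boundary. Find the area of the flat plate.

51.5

Outer boundary:
Apply the shoelace (surveyor's) formula: 2A = Σ (x_i·y_{i+1} − x_{i+1}·y_i), indices taken mod 5.
Σ = (28) + (22) + (9) + (16) + (36) = 111
Area = |Σ|/2 = 55.5.
Hole:
Cross-terms: 6, -14, 4, 12  ⇒  Σ = 8
Area = |Σ|/2 = 4.
Net area = 55.5 − 4 = 51.5.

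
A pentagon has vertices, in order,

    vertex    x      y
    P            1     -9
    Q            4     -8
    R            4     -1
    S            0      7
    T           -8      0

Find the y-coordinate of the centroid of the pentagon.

Apply the shoelace (surveyor's) formula. First the cross-terms c_i = x_i·y_{i+1} − x_{i+1}·y_i:
  28, 28, 28, 56, 72  ⇒  2A = 212, A = 106.
Then Σ (y_i + y_{i+1})·c_i = -816, so ȳ = -816 / (6·106) = -68/53.

-68/53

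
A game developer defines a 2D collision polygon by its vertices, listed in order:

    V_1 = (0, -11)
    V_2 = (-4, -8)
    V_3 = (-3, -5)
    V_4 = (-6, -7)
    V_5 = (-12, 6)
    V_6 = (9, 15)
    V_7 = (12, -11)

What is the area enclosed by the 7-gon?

V_1→V_2: (0)(-8) − (-4)(-11) = -44
V_2→V_3: (-4)(-5) − (-3)(-8) = -4
V_3→V_4: (-3)(-7) − (-6)(-5) = -9
V_4→V_5: (-6)(6) − (-12)(-7) = -120
V_5→V_6: (-12)(15) − (9)(6) = -234
V_6→V_7: (9)(-11) − (12)(15) = -279
V_7→V_1: (12)(-11) − (0)(-11) = -132
Σ = -822
Area = |Σ|/2 = 411.

411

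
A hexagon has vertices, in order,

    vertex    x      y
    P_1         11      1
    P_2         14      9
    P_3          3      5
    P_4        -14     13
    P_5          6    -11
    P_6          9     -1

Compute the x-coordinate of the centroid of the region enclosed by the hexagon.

Apply Gauss's area formula. First the cross-terms c_i = x_i·y_{i+1} − x_{i+1}·y_i:
  85, 43, 109, 76, 93, 20  ⇒  2A = 426, A = 213.
Then Σ (x_i + x_{i+1})·c_i = 2844, so x̄ = 2844 / (6·213) = 158/71.

158/71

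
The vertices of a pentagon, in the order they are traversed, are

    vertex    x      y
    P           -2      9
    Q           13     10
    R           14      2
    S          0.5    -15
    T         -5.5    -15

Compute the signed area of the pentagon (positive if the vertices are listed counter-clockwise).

Apply the shoelace formula: 2A = Σ (x_i·y_{i+1} − x_{i+1}·y_i), indices taken mod 5.
Σ = (-137) + (-114) + (-211) + (-90) + (-79.5) = -631.5
Signed area = Σ/2 = -315.75 (negative ⇒ clockwise traversal).

-315.75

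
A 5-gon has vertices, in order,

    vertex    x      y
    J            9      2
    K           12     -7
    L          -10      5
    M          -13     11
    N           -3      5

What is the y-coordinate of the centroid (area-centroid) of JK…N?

1.68

Apply the shoelace (surveyor's) formula. First the cross-terms c_i = x_i·y_{i+1} − x_{i+1}·y_i:
  -87, -10, -45, -32, -51  ⇒  2A = -225, A = -112.5.
Then Σ (y_i + y_{i+1})·c_i = -1134, so ȳ = -1134 / (6·(-112.5)) = 1.68.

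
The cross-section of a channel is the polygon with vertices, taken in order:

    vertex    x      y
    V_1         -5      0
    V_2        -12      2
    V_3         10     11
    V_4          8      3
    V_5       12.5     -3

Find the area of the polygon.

148.25

Apply the shoelace (surveyor's) formula: 2A = Σ (x_i·y_{i+1} − x_{i+1}·y_i), indices taken mod 5.
V_1→V_2: (-5)(2) − (-12)(0) = -10
V_2→V_3: (-12)(11) − (10)(2) = -152
V_3→V_4: (10)(3) − (8)(11) = -58
V_4→V_5: (8)(-3) − (12.5)(3) = -61.5
V_5→V_1: (12.5)(0) − (-5)(-3) = -15
Σ = -296.5
Area = |Σ|/2 = 148.25.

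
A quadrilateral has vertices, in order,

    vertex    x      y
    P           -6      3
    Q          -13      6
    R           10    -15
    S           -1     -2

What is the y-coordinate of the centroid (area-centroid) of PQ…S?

Apply Gauss's area formula. First the cross-terms c_i = x_i·y_{i+1} − x_{i+1}·y_i:
  3, 135, -35, -15  ⇒  2A = 88, A = 44.
Then Σ (y_i + y_{i+1})·c_i = -608, so ȳ = -608 / (6·44) = -76/33.

-76/33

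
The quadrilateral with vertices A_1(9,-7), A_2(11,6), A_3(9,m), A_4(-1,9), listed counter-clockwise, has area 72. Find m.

Write out the shoelace sum; only the two edges meeting at A_3 involve m:
2·Area = [(11·m − 9·6) + (9·9 − (-1)·m)] + 57
       = 12·m + 84 = 144
⇒ m = 5.

5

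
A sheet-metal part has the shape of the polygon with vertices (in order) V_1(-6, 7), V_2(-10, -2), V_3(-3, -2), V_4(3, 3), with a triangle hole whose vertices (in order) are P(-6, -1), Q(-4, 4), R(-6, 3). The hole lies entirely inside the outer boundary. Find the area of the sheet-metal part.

62

Outer boundary:
Apply the shoelace formula: 2A = Σ (x_i·y_{i+1} − x_{i+1}·y_i), indices taken mod 4.
V_1→V_2: (-6)(-2) − (-10)(7) = 82
V_2→V_3: (-10)(-2) − (-3)(-2) = 14
V_3→V_4: (-3)(3) − (3)(-2) = -3
V_4→V_1: (3)(7) − (-6)(3) = 39
Σ = 132
Area = |Σ|/2 = 66.
Hole:
Apply Gauss's area formula: 2A = Σ (x_i·y_{i+1} − x_{i+1}·y_i), indices taken mod 3.
Σ = (-28) + (12) + (24) = 8
Area = |Σ|/2 = 4.
Net area = 66 − 4 = 62.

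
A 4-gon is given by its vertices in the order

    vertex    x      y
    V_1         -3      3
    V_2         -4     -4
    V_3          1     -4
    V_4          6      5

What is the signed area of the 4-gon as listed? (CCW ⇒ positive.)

Σ = (24) + (20) + (29) + (33) = 106
Signed area = Σ/2 = 53 (positive ⇒ counter-clockwise traversal).

53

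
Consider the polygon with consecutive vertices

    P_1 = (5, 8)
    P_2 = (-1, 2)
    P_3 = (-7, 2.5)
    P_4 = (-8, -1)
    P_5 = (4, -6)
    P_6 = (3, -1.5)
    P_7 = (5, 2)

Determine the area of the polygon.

Apply the shoelace formula: 2A = Σ (x_i·y_{i+1} − x_{i+1}·y_i), indices taken mod 7.
Σ = (18) + (11.5) + (27) + (52) + (12) + (13.5) + (30) = 164
Area = |Σ|/2 = 82.

82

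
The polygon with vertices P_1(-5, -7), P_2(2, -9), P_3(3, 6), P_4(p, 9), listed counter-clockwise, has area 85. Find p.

0

The doubled signed area Σ (x_i y_{i+1} − x_{i+1} y_i) is linear in p.
With p=0 it equals 170; the coefficient of p is -13 (from the two edges through P_4).
So -13·p + 170 = 2·85 = 170 ⇒ p = 0.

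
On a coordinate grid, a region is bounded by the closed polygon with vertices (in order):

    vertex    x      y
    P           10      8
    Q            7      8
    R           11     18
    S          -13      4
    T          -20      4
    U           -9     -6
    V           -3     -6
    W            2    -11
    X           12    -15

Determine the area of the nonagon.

476.5

Apply Gauss's area formula: 2A = Σ (x_i·y_{i+1} − x_{i+1}·y_i), indices taken mod 9.
Cross-terms: 24, 38, 278, 28, 156, 36, 45, 102, 246  ⇒  Σ = 953
Area = |Σ|/2 = 476.5.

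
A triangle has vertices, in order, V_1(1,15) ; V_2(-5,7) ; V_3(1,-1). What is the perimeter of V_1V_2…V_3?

36

|V_1V_2| = √((-6)² + (-8)²) = √100 = 10
|V_2V_3| = √((6)² + (-8)²) = √100 = 10
|V_3V_1| = √((0)² + (16)²) = √256 = 16
Perimeter = 10 + 10 + 16 = 36.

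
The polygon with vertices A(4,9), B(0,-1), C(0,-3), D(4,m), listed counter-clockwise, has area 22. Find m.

0

The doubled signed area Σ (x_i y_{i+1} − x_{i+1} y_i) is linear in m.
With m=0 it equals 44; the coefficient of m is -4 (from the two edges through D).
So -4·m + 44 = 2·22 = 44 ⇒ m = 0.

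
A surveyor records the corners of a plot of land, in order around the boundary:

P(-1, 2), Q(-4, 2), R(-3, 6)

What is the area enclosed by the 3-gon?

6

Apply the surveyor's formula: 2A = Σ (x_i·y_{i+1} − x_{i+1}·y_i), indices taken mod 3.
Σ = (6) + (-18) + (0) = -12
Area = |Σ|/2 = 6.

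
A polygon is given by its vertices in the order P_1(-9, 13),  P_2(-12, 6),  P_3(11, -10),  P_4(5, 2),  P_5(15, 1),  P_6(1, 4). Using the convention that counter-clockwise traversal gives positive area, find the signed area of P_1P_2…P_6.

155.5

Apply the surveyor's formula: 2A = Σ (x_i·y_{i+1} − x_{i+1}·y_i), indices taken mod 6.
Σ = (102) + (54) + (72) + (-25) + (59) + (49) = 311
Signed area = Σ/2 = 155.5 (positive ⇒ counter-clockwise traversal).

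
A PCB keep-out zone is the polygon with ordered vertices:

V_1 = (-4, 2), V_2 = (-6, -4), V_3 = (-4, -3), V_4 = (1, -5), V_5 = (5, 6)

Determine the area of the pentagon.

59

V_1→V_2: (-4)(-4) − (-6)(2) = 28
V_2→V_3: (-6)(-3) − (-4)(-4) = 2
V_3→V_4: (-4)(-5) − (1)(-3) = 23
V_4→V_5: (1)(6) − (5)(-5) = 31
V_5→V_1: (5)(2) − (-4)(6) = 34
Σ = 118
Area = |Σ|/2 = 59.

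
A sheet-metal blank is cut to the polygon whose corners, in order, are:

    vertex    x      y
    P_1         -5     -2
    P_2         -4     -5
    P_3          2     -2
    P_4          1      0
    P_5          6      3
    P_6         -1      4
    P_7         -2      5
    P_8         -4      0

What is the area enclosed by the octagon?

Apply the surveyor's formula: 2A = Σ (x_i·y_{i+1} − x_{i+1}·y_i), indices taken mod 8.
Σ = (17) + (18) + (2) + (3) + (27) + (3) + (20) + (8) = 98
Area = |Σ|/2 = 49.

49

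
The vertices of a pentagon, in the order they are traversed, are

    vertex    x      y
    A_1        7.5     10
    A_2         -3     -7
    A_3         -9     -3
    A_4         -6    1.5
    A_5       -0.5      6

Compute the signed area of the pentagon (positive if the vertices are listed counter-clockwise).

Apply the surveyor's formula: 2A = Σ (x_i·y_{i+1} − x_{i+1}·y_i), indices taken mod 5.
A_1→A_2: (7.5)(-7) − (-3)(10) = -22.5
A_2→A_3: (-3)(-3) − (-9)(-7) = -54
A_3→A_4: (-9)(1.5) − (-6)(-3) = -31.5
A_4→A_5: (-6)(6) − (-0.5)(1.5) = -35.25
A_5→A_1: (-0.5)(10) − (7.5)(6) = -50
Σ = -193.25
Signed area = Σ/2 = -96.625 (negative ⇒ clockwise traversal).

-96.625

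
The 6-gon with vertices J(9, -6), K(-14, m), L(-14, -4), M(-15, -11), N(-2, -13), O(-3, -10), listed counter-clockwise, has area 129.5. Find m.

The doubled signed area Σ (x_i y_{i+1} − x_{i+1} y_i) is linear in m.
With m=0 it equals 328; the coefficient of m is 23 (from the two edges through K).
So 23·m + 328 = 2·129.5 = 259 ⇒ m = -3.

-3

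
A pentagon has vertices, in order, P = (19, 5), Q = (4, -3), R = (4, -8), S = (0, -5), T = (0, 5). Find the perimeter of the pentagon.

56

|PQ| = √((-15)² + (-8)²) = √289 = 17
|QR| = √((0)² + (-5)²) = √25 = 5
|RS| = √((-4)² + (3)²) = √25 = 5
|ST| = √((0)² + (10)²) = √100 = 10
|TP| = √((19)² + (0)²) = √361 = 19
Perimeter = 17 + 5 + 5 + 10 + 19 = 56.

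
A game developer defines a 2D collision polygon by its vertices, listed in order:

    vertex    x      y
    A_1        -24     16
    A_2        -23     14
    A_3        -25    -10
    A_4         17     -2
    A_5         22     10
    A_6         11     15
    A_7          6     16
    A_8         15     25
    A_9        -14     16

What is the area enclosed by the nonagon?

1006

Apply Gauss's area formula: 2A = Σ (x_i·y_{i+1} − x_{i+1}·y_i), indices taken mod 9.
Σ = (32) + (580) + (220) + (214) + (220) + (86) + (-90) + (590) + (160) = 2012
Area = |Σ|/2 = 1006.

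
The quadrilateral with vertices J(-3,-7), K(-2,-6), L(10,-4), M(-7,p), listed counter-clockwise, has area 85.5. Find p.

The doubled signed area Σ (x_i y_{i+1} − x_{i+1} y_i) is linear in p.
With p=0 it equals 93; the coefficient of p is 13 (from the two edges through M).
So 13·p + 93 = 2·85.5 = 171 ⇒ p = 6.

6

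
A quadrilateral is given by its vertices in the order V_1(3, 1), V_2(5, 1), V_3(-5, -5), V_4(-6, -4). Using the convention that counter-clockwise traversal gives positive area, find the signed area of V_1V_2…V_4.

-13

Apply Gauss's area formula: 2A = Σ (x_i·y_{i+1} − x_{i+1}·y_i), indices taken mod 4.
Σ = (-2) + (-20) + (-10) + (6) = -26
Signed area = Σ/2 = -13 (negative ⇒ clockwise traversal).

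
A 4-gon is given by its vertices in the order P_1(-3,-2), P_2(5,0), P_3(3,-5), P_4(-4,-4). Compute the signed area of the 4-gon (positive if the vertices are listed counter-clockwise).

Apply the shoelace formula: 2A = Σ (x_i·y_{i+1} − x_{i+1}·y_i), indices taken mod 4.
Σ = (10) + (-25) + (-32) + (-4) = -51
Signed area = Σ/2 = -25.5 (negative ⇒ clockwise traversal).

-25.5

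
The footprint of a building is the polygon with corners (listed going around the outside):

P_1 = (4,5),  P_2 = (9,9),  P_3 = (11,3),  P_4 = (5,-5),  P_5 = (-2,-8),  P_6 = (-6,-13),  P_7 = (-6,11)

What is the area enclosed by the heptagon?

220.5

Σ = (-9) + (-72) + (-70) + (-50) + (-22) + (-144) + (-74) = -441
Area = |Σ|/2 = 220.5.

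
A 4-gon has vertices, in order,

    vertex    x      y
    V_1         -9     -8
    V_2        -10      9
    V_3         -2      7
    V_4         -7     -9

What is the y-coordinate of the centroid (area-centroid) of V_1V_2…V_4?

Apply the surveyor's formula. First the cross-terms c_i = x_i·y_{i+1} − x_{i+1}·y_i:
  -161, -52, 67, -25  ⇒  2A = -171, A = -85.5.
Then Σ (y_i + y_{i+1})·c_i = -702, so ȳ = -702 / (6·(-85.5)) = 26/19.

26/19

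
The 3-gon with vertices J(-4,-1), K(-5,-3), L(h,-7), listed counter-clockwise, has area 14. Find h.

7

Write out the shoelace sum; only the two edges meeting at L involve h:
2·Area = [((-5)·(-7) − h·(-3)) + (h·(-1) − (-4)·(-7))] + 7
       = 2·h + 14 = 28
⇒ h = 7.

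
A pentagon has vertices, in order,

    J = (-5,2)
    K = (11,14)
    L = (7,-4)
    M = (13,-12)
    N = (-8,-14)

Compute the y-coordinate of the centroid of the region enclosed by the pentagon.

-28/9

Apply the surveyor's formula. First the cross-terms c_i = x_i·y_{i+1} − x_{i+1}·y_i:
  -92, -142, -32, -278, -86  ⇒  2A = -630, A = -315.
Then Σ (y_i + y_{i+1})·c_i = 5880, so ȳ = 5880 / (6·(-315)) = -28/9.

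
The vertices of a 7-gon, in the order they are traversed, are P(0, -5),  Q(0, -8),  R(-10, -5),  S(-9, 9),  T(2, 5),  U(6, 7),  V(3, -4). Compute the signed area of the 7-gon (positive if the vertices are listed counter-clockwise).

-177

P→Q: (0)(-8) − (0)(-5) = 0
Q→R: (0)(-5) − (-10)(-8) = -80
R→S: (-10)(9) − (-9)(-5) = -135
S→T: (-9)(5) − (2)(9) = -63
T→U: (2)(7) − (6)(5) = -16
U→V: (6)(-4) − (3)(7) = -45
V→P: (3)(-5) − (0)(-4) = -15
Σ = -354
Signed area = Σ/2 = -177 (negative ⇒ clockwise traversal).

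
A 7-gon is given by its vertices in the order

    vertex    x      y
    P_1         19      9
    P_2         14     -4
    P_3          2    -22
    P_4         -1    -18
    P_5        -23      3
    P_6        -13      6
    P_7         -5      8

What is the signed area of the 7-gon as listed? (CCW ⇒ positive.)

Apply the shoelace formula: 2A = Σ (x_i·y_{i+1} − x_{i+1}·y_i), indices taken mod 7.
Σ = (-202) + (-300) + (-58) + (-417) + (-99) + (-74) + (-197) = -1347
Signed area = Σ/2 = -673.5 (negative ⇒ clockwise traversal).

-673.5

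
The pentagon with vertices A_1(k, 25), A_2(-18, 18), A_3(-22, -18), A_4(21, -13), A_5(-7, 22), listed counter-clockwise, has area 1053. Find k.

-19

Write out the shoelace sum; only the two edges meeting at A_1 involve k:
2·Area = [((-7)·25 − k·22) + (k·18 − (-18)·25)] + 1755
       = -4·k + 2030 = 2106
⇒ k = -19.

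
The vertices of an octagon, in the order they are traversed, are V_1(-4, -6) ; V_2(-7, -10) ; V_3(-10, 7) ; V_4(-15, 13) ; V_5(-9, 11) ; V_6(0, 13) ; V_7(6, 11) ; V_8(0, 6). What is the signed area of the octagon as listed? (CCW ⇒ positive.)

-179.5

V_1→V_2: (-4)(-10) − (-7)(-6) = -2
V_2→V_3: (-7)(7) − (-10)(-10) = -149
V_3→V_4: (-10)(13) − (-15)(7) = -25
V_4→V_5: (-15)(11) − (-9)(13) = -48
V_5→V_6: (-9)(13) − (0)(11) = -117
V_6→V_7: (0)(11) − (6)(13) = -78
V_7→V_8: (6)(6) − (0)(11) = 36
V_8→V_1: (0)(-6) − (-4)(6) = 24
Σ = -359
Signed area = Σ/2 = -179.5 (negative ⇒ clockwise traversal).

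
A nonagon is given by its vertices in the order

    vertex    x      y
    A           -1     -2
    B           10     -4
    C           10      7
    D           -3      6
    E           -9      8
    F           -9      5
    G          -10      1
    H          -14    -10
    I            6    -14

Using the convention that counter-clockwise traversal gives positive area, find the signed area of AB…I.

Cross-terms: 24, 110, 81, 30, 27, 41, 114, 256, -26  ⇒  Σ = 657
Signed area = Σ/2 = 328.5 (positive ⇒ counter-clockwise traversal).

328.5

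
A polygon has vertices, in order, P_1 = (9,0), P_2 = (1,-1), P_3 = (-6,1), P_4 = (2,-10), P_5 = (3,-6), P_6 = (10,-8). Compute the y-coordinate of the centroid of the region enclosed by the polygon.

Apply the shoelace formula. First the cross-terms c_i = x_i·y_{i+1} − x_{i+1}·y_i:
  -9, -5, 58, 18, 36, 72  ⇒  2A = 170, A = 85.
Then Σ (y_i + y_{i+1})·c_i = -1881, so ȳ = -1881 / (6·85) = -627/170.

-627/170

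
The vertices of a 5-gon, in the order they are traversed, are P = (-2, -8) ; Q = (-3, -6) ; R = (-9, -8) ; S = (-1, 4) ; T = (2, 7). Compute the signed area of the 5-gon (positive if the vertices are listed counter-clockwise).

Apply the shoelace formula: 2A = Σ (x_i·y_{i+1} − x_{i+1}·y_i), indices taken mod 5.
P→Q: (-2)(-6) − (-3)(-8) = -12
Q→R: (-3)(-8) − (-9)(-6) = -30
R→S: (-9)(4) − (-1)(-8) = -44
S→T: (-1)(7) − (2)(4) = -15
T→P: (2)(-8) − (-2)(7) = -2
Σ = -103
Signed area = Σ/2 = -51.5 (negative ⇒ clockwise traversal).

-51.5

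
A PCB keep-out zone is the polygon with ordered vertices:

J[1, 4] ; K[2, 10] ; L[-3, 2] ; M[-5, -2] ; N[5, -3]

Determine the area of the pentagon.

50

J→K: (1)(10) − (2)(4) = 2
K→L: (2)(2) − (-3)(10) = 34
L→M: (-3)(-2) − (-5)(2) = 16
M→N: (-5)(-3) − (5)(-2) = 25
N→J: (5)(4) − (1)(-3) = 23
Σ = 100
Area = |Σ|/2 = 50.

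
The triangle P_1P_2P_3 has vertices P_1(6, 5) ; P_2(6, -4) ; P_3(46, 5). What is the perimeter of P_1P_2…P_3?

90

|P_1P_2| = √((0)² + (-9)²) = √81 = 9
|P_2P_3| = √((40)² + (9)²) = √1681 = 41
|P_3P_1| = √((-40)² + (0)²) = √1600 = 40
Perimeter = 9 + 41 + 40 = 90.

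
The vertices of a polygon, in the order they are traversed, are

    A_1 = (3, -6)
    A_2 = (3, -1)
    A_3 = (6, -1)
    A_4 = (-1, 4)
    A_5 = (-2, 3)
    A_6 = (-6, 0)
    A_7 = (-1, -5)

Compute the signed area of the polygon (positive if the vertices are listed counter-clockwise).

Cross-terms: 15, 3, 23, 5, 18, 30, 21  ⇒  Σ = 115
Signed area = Σ/2 = 57.5 (positive ⇒ counter-clockwise traversal).

57.5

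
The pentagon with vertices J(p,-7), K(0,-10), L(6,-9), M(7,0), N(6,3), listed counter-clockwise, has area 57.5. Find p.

The doubled signed area Σ (x_i y_{i+1} − x_{i+1} y_i) is linear in p.
With p=0 it equals 102; the coefficient of p is -13 (from the two edges through J).
So -13·p + 102 = 2·57.5 = 115 ⇒ p = -1.

-1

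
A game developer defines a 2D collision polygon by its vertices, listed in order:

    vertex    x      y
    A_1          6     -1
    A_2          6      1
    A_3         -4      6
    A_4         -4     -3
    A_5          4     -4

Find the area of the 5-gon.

Apply the shoelace (surveyor's) formula: 2A = Σ (x_i·y_{i+1} − x_{i+1}·y_i), indices taken mod 5.
Σ = (12) + (40) + (36) + (28) + (20) = 136
Area = |Σ|/2 = 68.

68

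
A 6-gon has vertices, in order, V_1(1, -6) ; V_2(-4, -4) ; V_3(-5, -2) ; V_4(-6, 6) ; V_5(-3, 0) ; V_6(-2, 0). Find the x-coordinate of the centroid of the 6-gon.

-40/13

Apply the shoelace (surveyor's) formula. First the cross-terms c_i = x_i·y_{i+1} − x_{i+1}·y_i:
  -28, -12, -42, 18, 0, 12  ⇒  2A = -52, A = -26.
Then Σ (x_i + x_{i+1})·c_i = 480, so x̄ = 480 / (6·(-26)) = -40/13.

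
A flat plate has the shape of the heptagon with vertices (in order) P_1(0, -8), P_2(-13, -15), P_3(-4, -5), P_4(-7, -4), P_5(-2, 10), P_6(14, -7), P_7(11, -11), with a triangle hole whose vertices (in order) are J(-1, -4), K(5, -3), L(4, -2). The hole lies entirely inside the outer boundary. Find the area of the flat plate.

240

Outer boundary:
Apply the surveyor's formula: 2A = Σ (x_i·y_{i+1} − x_{i+1}·y_i), indices taken mod 7.
Cross-terms: -104, 5, -19, -78, -126, -77, -88  ⇒  Σ = -487
Area = |Σ|/2 = 243.5.
Hole:
Σ = (23) + (2) + (-18) = 7
Area = |Σ|/2 = 3.5.
Net area = 243.5 − 3.5 = 240.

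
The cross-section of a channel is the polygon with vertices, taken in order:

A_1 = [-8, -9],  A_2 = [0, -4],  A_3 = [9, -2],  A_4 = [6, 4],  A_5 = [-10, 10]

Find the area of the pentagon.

193

Apply Gauss's area formula: 2A = Σ (x_i·y_{i+1} − x_{i+1}·y_i), indices taken mod 5.
Σ = (32) + (36) + (48) + (100) + (170) = 386
Area = |Σ|/2 = 193.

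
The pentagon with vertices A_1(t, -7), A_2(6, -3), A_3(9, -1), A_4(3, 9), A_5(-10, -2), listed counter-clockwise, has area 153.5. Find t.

-6

The doubled signed area Σ (x_i y_{i+1} − x_{i+1} y_i) is linear in t.
With t=0 it equals 301; the coefficient of t is -1 (from the two edges through A_1).
So -1·t + 301 = 2·153.5 = 307 ⇒ t = -6.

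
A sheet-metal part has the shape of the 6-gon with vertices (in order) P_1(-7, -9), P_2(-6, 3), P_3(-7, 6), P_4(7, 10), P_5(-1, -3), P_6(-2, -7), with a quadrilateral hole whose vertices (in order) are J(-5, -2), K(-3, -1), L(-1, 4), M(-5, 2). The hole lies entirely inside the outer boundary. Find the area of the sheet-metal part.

Outer boundary:
Apply the surveyor's formula: 2A = Σ (x_i·y_{i+1} − x_{i+1}·y_i), indices taken mod 6.
P_1→P_2: (-7)(3) − (-6)(-9) = -75
P_2→P_3: (-6)(6) − (-7)(3) = -15
P_3→P_4: (-7)(10) − (7)(6) = -112
P_4→P_5: (7)(-3) − (-1)(10) = -11
P_5→P_6: (-1)(-7) − (-2)(-3) = 1
P_6→P_1: (-2)(-9) − (-7)(-7) = -31
Σ = -243
Area = |Σ|/2 = 121.5.
Hole:
Apply Gauss's area formula: 2A = Σ (x_i·y_{i+1} − x_{i+1}·y_i), indices taken mod 4.
Σ = (-1) + (-13) + (18) + (20) = 24
Area = |Σ|/2 = 12.
Net area = 121.5 − 12 = 109.5.

109.5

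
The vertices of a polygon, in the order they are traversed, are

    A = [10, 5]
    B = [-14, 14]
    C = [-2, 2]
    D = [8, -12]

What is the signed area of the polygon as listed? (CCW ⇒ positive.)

Σ = (210) + (0) + (8) + (160) = 378
Signed area = Σ/2 = 189 (positive ⇒ counter-clockwise traversal).

189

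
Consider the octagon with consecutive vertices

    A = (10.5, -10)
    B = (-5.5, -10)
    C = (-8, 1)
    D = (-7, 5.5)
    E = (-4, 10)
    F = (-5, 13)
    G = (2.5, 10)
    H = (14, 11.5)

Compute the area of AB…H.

Apply the surveyor's formula: 2A = Σ (x_i·y_{i+1} − x_{i+1}·y_i), indices taken mod 8.
Σ = (-160) + (-85.5) + (-37) + (-48) + (-2) + (-82.5) + (-111.25) + (-260.75) = -787
Area = |Σ|/2 = 393.5.

393.5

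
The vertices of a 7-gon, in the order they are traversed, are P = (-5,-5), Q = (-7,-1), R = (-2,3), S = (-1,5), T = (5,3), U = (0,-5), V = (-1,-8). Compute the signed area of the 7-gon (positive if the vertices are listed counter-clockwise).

P→Q: (-5)(-1) − (-7)(-5) = -30
Q→R: (-7)(3) − (-2)(-1) = -23
R→S: (-2)(5) − (-1)(3) = -7
S→T: (-1)(3) − (5)(5) = -28
T→U: (5)(-5) − (0)(3) = -25
U→V: (0)(-8) − (-1)(-5) = -5
V→P: (-1)(-5) − (-5)(-8) = -35
Σ = -153
Signed area = Σ/2 = -76.5 (negative ⇒ clockwise traversal).

-76.5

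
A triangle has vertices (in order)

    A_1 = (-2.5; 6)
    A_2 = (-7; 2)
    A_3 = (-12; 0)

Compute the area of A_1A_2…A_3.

Cross-terms: 37, 24, -72  ⇒  Σ = -11
Area = |Σ|/2 = 5.5.

5.5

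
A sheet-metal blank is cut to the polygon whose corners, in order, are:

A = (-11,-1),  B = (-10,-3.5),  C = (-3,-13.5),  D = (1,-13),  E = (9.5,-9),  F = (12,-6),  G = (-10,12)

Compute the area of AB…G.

Apply Gauss's area formula: 2A = Σ (x_i·y_{i+1} − x_{i+1}·y_i), indices taken mod 7.
A→B: (-11)(-3.5) − (-10)(-1) = 28.5
B→C: (-10)(-13.5) − (-3)(-3.5) = 124.5
C→D: (-3)(-13) − (1)(-13.5) = 52.5
D→E: (1)(-9) − (9.5)(-13) = 114.5
E→F: (9.5)(-6) − (12)(-9) = 51
F→G: (12)(12) − (-10)(-6) = 84
G→A: (-10)(-1) − (-11)(12) = 142
Σ = 597
Area = |Σ|/2 = 298.5.

298.5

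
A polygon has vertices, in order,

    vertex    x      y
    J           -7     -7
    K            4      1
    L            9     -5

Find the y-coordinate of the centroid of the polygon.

Apply the shoelace (surveyor's) formula. First the cross-terms c_i = x_i·y_{i+1} − x_{i+1}·y_i:
  21, -29, -98  ⇒  2A = -106, A = -53.
Then Σ (y_i + y_{i+1})·c_i = 1166, so ȳ = 1166 / (6·(-53)) = -11/3.

-11/3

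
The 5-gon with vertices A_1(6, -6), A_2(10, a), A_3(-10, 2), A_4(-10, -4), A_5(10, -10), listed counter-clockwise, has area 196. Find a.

The doubled signed area Σ (x_i y_{i+1} − x_{i+1} y_i) is linear in a.
With a=0 it equals 280; the coefficient of a is 16 (from the two edges through A_2).
So 16·a + 280 = 2·196 = 392 ⇒ a = 7.

7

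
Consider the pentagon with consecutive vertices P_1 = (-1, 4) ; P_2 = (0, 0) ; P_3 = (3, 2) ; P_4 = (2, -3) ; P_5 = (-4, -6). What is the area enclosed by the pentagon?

Apply the shoelace formula: 2A = Σ (x_i·y_{i+1} − x_{i+1}·y_i), indices taken mod 5.
P_1→P_2: (-1)(0) − (0)(4) = 0
P_2→P_3: (0)(2) − (3)(0) = 0
P_3→P_4: (3)(-3) − (2)(2) = -13
P_4→P_5: (2)(-6) − (-4)(-3) = -24
P_5→P_1: (-4)(4) − (-1)(-6) = -22
Σ = -59
Area = |Σ|/2 = 29.5.

29.5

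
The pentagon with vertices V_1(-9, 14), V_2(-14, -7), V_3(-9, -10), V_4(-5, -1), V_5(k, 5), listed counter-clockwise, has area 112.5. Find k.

-6

Write out the shoelace sum; only the two edges meeting at V_5 involve k:
2·Area = [((-5)·5 − k·(-1)) + (k·14 − (-9)·5)] + 295
       = 15·k + 315 = 225
⇒ k = -6.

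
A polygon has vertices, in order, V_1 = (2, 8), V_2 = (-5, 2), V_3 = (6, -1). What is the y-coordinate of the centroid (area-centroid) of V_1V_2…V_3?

3

Apply the shoelace formula. First the cross-terms c_i = x_i·y_{i+1} − x_{i+1}·y_i:
  44, -7, 50  ⇒  2A = 87, A = 43.5.
Then Σ (y_i + y_{i+1})·c_i = 783, so ȳ = 783 / (6·43.5) = 3.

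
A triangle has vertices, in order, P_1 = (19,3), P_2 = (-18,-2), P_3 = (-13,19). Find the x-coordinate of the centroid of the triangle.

-4

Apply the shoelace (surveyor's) formula. First the cross-terms c_i = x_i·y_{i+1} − x_{i+1}·y_i:
  16, -368, -400  ⇒  2A = -752, A = -376.
Then Σ (x_i + x_{i+1})·c_i = 9024, so x̄ = 9024 / (6·(-376)) = -4.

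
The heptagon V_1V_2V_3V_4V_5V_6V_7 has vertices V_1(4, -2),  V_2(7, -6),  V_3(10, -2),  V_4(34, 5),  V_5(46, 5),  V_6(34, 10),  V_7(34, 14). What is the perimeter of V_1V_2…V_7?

|V_1V_2| = √((3)² + (-4)²) = √25 = 5
|V_2V_3| = √((3)² + (4)²) = √25 = 5
|V_3V_4| = √((24)² + (7)²) = √625 = 25
|V_4V_5| = √((12)² + (0)²) = √144 = 12
|V_5V_6| = √((-12)² + (5)²) = √169 = 13
|V_6V_7| = √((0)² + (4)²) = √16 = 4
|V_7V_1| = √((-30)² + (-16)²) = √1156 = 34
Perimeter = 5 + 5 + 25 + 12 + 13 + 4 + 34 = 98.

98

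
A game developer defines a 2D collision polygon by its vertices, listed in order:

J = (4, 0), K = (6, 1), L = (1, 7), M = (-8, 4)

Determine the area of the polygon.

44.5

Σ = (4) + (41) + (60) + (-16) = 89
Area = |Σ|/2 = 44.5.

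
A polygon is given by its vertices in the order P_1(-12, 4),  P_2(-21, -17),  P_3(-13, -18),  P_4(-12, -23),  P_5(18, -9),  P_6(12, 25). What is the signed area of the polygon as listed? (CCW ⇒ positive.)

Apply Gauss's area formula: 2A = Σ (x_i·y_{i+1} − x_{i+1}·y_i), indices taken mod 6.
Σ = (288) + (157) + (83) + (522) + (558) + (348) = 1956
Signed area = Σ/2 = 978 (positive ⇒ counter-clockwise traversal).

978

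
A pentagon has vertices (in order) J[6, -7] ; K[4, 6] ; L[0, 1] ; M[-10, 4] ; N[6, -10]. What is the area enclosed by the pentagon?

86

Apply Gauss's area formula: 2A = Σ (x_i·y_{i+1} − x_{i+1}·y_i), indices taken mod 5.
Σ = (64) + (4) + (10) + (76) + (18) = 172
Area = |Σ|/2 = 86.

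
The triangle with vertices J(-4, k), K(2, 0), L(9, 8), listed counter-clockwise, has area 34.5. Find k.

The doubled signed area Σ (x_i y_{i+1} − x_{i+1} y_i) is linear in k.
With k=0 it equals 48; the coefficient of k is 7 (from the two edges through J).
So 7·k + 48 = 2·34.5 = 69 ⇒ k = 3.

3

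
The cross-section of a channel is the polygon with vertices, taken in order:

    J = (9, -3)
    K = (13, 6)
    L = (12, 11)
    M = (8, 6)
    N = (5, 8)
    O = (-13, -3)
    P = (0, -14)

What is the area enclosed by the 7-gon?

289.5

Apply the surveyor's formula: 2A = Σ (x_i·y_{i+1} − x_{i+1}·y_i), indices taken mod 7.
Σ = (93) + (71) + (-16) + (34) + (89) + (182) + (126) = 579
Area = |Σ|/2 = 289.5.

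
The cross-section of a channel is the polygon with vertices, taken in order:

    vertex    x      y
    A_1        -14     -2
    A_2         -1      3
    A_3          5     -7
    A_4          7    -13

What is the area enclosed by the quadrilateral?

132

Apply the shoelace (surveyor's) formula: 2A = Σ (x_i·y_{i+1} − x_{i+1}·y_i), indices taken mod 4.
Σ = (-44) + (-8) + (-16) + (-196) = -264
Area = |Σ|/2 = 132.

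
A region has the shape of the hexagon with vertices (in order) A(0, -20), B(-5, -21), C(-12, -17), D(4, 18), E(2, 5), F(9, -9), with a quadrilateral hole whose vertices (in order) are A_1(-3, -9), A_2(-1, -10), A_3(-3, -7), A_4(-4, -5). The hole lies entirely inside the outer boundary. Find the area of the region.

334

Outer boundary:
Apply the shoelace (surveyor's) formula: 2A = Σ (x_i·y_{i+1} − x_{i+1}·y_i), indices taken mod 6.
Σ = (-100) + (-167) + (-148) + (-16) + (-63) + (-180) = -674
Area = |Σ|/2 = 337.
Hole:
Apply the surveyor's formula: 2A = Σ (x_i·y_{i+1} − x_{i+1}·y_i), indices taken mod 4.
Cross-terms: 21, -23, -13, 21  ⇒  Σ = 6
Area = |Σ|/2 = 3.
Net area = 337 − 3 = 334.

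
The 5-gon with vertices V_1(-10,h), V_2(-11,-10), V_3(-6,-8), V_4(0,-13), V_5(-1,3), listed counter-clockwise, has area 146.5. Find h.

Write out the shoelace sum; only the two edges meeting at V_1 involve h:
2·Area = [((-1)·h − (-10)·3) + ((-10)·(-10) − (-11)·h)] + 93
       = 10·h + 223 = 293
⇒ h = 7.

7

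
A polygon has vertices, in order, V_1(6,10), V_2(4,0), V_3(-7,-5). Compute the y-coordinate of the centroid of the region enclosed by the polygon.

5/3

Apply the shoelace (surveyor's) formula. First the cross-terms c_i = x_i·y_{i+1} − x_{i+1}·y_i:
  -40, -20, -40  ⇒  2A = -100, A = -50.
Then Σ (y_i + y_{i+1})·c_i = -500, so ȳ = -500 / (6·(-50)) = 5/3.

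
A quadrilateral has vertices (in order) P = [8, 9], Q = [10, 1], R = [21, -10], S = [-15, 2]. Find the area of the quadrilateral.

Cross-terms: -82, -121, -108, -151  ⇒  Σ = -462
Area = |Σ|/2 = 231.

231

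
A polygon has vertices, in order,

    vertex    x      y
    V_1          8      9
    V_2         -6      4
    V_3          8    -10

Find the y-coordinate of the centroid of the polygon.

1

Apply Gauss's area formula. First the cross-terms c_i = x_i·y_{i+1} − x_{i+1}·y_i:
  86, 28, 152  ⇒  2A = 266, A = 133.
Then Σ (y_i + y_{i+1})·c_i = 798, so ȳ = 798 / (6·133) = 1.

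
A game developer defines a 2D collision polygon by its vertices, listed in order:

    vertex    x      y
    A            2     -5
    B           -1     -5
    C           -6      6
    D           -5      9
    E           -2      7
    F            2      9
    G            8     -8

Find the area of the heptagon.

118

Apply the shoelace formula: 2A = Σ (x_i·y_{i+1} − x_{i+1}·y_i), indices taken mod 7.
Cross-terms: -15, -36, -24, -17, -32, -88, -24  ⇒  Σ = -236
Area = |Σ|/2 = 118.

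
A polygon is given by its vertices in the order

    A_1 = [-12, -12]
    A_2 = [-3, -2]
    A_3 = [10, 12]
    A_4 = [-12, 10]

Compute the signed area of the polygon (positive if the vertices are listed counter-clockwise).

240

Apply the surveyor's formula: 2A = Σ (x_i·y_{i+1} − x_{i+1}·y_i), indices taken mod 4.
Σ = (-12) + (-16) + (244) + (264) = 480
Signed area = Σ/2 = 240 (positive ⇒ counter-clockwise traversal).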